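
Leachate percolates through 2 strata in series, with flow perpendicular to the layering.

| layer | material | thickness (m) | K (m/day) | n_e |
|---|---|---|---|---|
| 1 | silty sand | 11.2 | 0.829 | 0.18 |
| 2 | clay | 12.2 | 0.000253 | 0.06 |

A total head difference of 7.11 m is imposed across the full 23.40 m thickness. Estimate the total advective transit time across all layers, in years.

51.0

With flow normal to the layers, continuity requires the same specific discharge q through every layer.
Σ(b_i/K_i) = 11.2/0.829 + 12.2/0.000253 = 48235 d.
q = Δh / Σ(b_i/K_i) = 7.11 / 48235 = 0.0001474 m/day.
In each layer the seepage velocity is v_i = q/n_i, so the layer transit time is t_i = b_i·n_i / q:
  layer 1 (silty sand): t_1 = 11.2 × 0.18 / 0.0001474 = 13677 d
  layer 2 (clay): t_2 = 12.2 × 0.06 / 0.0001474 = 4966 d
Total t = Σ t_i = 18643 days = 51.04 years.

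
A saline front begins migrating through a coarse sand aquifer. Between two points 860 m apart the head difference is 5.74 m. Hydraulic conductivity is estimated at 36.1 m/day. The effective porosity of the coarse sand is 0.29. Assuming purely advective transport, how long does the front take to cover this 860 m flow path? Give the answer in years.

2.83

Hydraulic gradient i = Δh / L = 5.74 / 860 = 0.006674.
Darcy flux q = K · i = 36.10 × 0.006674 = 0.2409 m/day.
Seepage velocity v = q / n_e = 0.2409 / 0.29 = 0.8309 m/day.
Travel time t = L / v = 860 / 0.8309 = 1035 days = 2.834 years.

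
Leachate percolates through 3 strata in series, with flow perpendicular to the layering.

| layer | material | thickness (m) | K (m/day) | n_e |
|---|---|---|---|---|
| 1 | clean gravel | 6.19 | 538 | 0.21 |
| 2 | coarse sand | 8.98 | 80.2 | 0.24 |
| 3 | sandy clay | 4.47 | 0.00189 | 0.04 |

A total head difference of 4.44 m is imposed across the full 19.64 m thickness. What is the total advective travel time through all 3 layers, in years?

5.30

With flow normal to the layers, continuity requires the same specific discharge q through every layer.
Σ(b_i/K_i) = 6.19/538 + 8.98/80.2 + 4.47/0.00189 = 2365 d.
q = Δh / Σ(b_i/K_i) = 4.44 / 2365 = 0.001877 m/day.
In each layer the seepage velocity is v_i = q/n_i, so the layer transit time is t_i = b_i·n_i / q:
  layer 1 (clean gravel): t_1 = 6.19 × 0.21 / 0.001877 = 692.5 d
  layer 2 (coarse sand): t_2 = 8.98 × 0.24 / 0.001877 = 1148 d
  layer 3 (sandy clay): t_3 = 4.47 × 0.04 / 0.001877 = 95.25 d
Total t = Σ t_i = 1936 days = 5.300 years.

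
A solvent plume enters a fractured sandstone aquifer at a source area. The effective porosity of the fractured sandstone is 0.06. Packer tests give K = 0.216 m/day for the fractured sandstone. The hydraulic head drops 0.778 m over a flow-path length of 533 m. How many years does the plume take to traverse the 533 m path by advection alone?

Hydraulic gradient i = Δh / L = 0.778 / 533 = 0.001460.
Darcy flux q = K · i = 0.2160 × 0.001460 = 0.0003153 m/day.
Seepage velocity v = q / n_e = 0.0003153 / 0.06 = 0.005255 m/day.
Travel time t = L / v = 533 / 0.005255 = 1.014e+05 days = 277.7 years.

278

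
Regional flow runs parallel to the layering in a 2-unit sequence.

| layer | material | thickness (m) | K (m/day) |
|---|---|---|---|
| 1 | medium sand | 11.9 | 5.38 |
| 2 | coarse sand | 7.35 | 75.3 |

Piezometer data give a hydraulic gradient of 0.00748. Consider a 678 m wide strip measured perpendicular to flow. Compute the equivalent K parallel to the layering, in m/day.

Flow is parallel to layering, so each bed carries its own Darcy discharge and the transmissivities add.
Σ(K_i·b_i) = 5.38×11.9 + 75.3×7.35 = 617.5 m²/day.
Total thickness b = 19.25 m, so K_eq = Σ(K_i·b_i)/b = 32.08 m/day.

32.1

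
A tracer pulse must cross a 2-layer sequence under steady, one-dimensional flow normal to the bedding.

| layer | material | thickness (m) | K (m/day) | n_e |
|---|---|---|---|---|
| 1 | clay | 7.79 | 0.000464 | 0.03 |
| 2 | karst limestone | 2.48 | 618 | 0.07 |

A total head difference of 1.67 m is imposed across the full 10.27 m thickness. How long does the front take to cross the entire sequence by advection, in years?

11.2

With flow normal to the layers, continuity requires the same specific discharge q through every layer.
Σ(b_i/K_i) = 7.79/0.000464 + 2.48/618 = 16789 d.
q = Δh / Σ(b_i/K_i) = 1.67 / 16789 = 9.947e-05 m/day.
In each layer the seepage velocity is v_i = q/n_i, so the layer transit time is t_i = b_i·n_i / q:
  layer 1 (clay): t_1 = 7.79 × 0.03 / 9.947e-05 = 2349 d
  layer 2 (karst limestone): t_2 = 2.48 × 0.07 / 9.947e-05 = 1745 d
Total t = Σ t_i = 4095 days = 11.21 years.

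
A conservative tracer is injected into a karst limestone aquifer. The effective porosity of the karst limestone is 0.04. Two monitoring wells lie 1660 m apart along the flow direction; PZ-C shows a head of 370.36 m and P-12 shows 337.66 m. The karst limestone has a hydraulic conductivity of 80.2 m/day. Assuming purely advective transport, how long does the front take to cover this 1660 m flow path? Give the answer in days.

Hydraulic gradient i = (370.36 − 337.66) / 1660 = 32.7 / 1660 = 0.01970.
Darcy flux q = K · i = 80.20 × 0.01970 = 1.580 m/day.
Seepage velocity v = q / n_e = 1.580 / 0.04 = 39.50 m/day.
Travel time t = L / v = 1660 / 39.50 = 42.03 days.

42.0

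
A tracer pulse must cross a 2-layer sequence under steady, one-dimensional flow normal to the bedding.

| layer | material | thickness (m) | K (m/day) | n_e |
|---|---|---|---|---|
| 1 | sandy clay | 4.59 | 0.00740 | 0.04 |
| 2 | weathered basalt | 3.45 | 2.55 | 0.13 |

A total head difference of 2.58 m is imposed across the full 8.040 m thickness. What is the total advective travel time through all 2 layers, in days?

152

With flow normal to the layers, continuity requires the same specific discharge q through every layer.
Σ(b_i/K_i) = 4.59/0.00740 + 3.45/2.55 = 621.6 d.
q = Δh / Σ(b_i/K_i) = 2.58 / 621.6 = 0.004150 m/day.
In each layer the seepage velocity is v_i = q/n_i, so the layer transit time is t_i = b_i·n_i / q:
  layer 1 (sandy clay): t_1 = 4.59 × 0.04 / 0.004150 = 44.24 d
  layer 2 (weathered basalt): t_2 = 3.45 × 0.13 / 0.004150 = 108.1 d
Total t = Σ t_i = 152.3 days.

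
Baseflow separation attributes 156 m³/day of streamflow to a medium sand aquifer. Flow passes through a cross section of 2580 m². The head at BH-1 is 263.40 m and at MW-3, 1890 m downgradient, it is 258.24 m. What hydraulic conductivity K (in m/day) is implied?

22.1

Hydraulic gradient i = (263.40 − 258.24) / 1890 = 5.16 / 1890 = 0.002730.
From Q = K·A·i, K = Q / (A·i) = 156 / (2580 × 0.002730) = 22.15 m/day.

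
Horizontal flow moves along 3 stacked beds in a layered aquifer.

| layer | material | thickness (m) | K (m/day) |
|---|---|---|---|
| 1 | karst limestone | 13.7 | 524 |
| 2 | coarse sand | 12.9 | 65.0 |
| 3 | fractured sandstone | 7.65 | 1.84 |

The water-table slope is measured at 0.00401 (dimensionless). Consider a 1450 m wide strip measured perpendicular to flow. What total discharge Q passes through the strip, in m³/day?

Flow is parallel to layering, so each bed carries its own Darcy discharge and the transmissivities add.
Σ(K_i·b_i) = 524×13.7 + 65.0×12.9 + 1.84×7.65 = 8031 m²/day.
Hydraulic gradient i = 0.00401.
Q = Σ(K_i·b_i) · W · i = 8031 × 1450 × 0.004010 = 46698 m³/day.

46700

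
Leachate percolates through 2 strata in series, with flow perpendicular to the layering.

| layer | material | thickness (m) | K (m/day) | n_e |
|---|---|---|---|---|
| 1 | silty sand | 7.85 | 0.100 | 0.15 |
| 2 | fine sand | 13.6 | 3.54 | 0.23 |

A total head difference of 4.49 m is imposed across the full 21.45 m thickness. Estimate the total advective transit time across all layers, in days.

79.0

With flow normal to the layers, continuity requires the same specific discharge q through every layer.
Σ(b_i/K_i) = 7.85/0.100 + 13.6/3.54 = 82.34 d.
q = Δh / Σ(b_i/K_i) = 4.49 / 82.34 = 0.05453 m/day.
In each layer the seepage velocity is v_i = q/n_i, so the layer transit time is t_i = b_i·n_i / q:
  layer 1 (silty sand): t_1 = 7.85 × 0.15 / 0.05453 = 21.59 d
  layer 2 (fine sand): t_2 = 13.6 × 0.23 / 0.05453 = 57.36 d
Total t = Σ t_i = 78.96 days.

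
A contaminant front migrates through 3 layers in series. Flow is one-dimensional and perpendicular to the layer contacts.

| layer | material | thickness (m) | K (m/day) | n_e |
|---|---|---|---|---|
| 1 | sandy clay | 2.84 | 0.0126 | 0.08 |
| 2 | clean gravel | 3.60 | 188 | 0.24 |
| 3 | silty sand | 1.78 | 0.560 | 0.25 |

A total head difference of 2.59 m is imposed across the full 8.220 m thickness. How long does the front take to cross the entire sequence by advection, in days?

136

With flow normal to the layers, continuity requires the same specific discharge q through every layer.
Σ(b_i/K_i) = 2.84/0.0126 + 3.60/188 + 1.78/0.560 = 228.6 d.
q = Δh / Σ(b_i/K_i) = 2.59 / 228.6 = 0.01133 m/day.
In each layer the seepage velocity is v_i = q/n_i, so the layer transit time is t_i = b_i·n_i / q:
  layer 1 (sandy clay): t_1 = 2.84 × 0.08 / 0.01133 = 20.05 d
  layer 2 (clean gravel): t_2 = 3.60 × 0.24 / 0.01133 = 76.26 d
  layer 3 (silty sand): t_3 = 1.78 × 0.25 / 0.01133 = 39.28 d
Total t = Σ t_i = 135.6 days.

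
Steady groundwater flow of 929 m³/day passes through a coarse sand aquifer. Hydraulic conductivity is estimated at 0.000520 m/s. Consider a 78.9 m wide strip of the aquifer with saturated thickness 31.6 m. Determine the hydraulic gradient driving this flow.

Convert K: 0.000520 m/s × 86400 = 44.93 m/day.
Cross-sectional area A = 78.9 × 31.6 = 2493 m².
From Q = K·A·i, i = Q / (K·A) = 929 / (44.93 × 2493) = 0.008293.

0.00829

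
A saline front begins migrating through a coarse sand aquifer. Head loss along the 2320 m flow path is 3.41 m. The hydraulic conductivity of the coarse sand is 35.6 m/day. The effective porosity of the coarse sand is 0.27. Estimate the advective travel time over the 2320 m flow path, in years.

Hydraulic gradient i = Δh / L = 3.41 / 2320 = 0.001470.
Darcy flux q = K · i = 35.60 × 0.001470 = 0.05233 m/day.
Seepage velocity v = q / n_e = 0.05233 / 0.27 = 0.1938 m/day.
Travel time t = L / v = 2320 / 0.1938 = 11971 days = 32.78 years.

32.8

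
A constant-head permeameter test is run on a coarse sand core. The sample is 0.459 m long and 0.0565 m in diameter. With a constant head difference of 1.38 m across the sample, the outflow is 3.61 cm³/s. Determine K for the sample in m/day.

Cross-sectional area A = π·(d/2)² = π × (0.0565/2)² = 0.002507 m².
Convert discharge: 3.61 cm³/s = 3.610e-06 m³/s.
Darcy's law rearranged: K = Q·L / (A·Δh) = 3.610e-06 × 0.459 / (0.002507 × 1.38) = 0.0004789 m/s = 41.38 m/day.

41.4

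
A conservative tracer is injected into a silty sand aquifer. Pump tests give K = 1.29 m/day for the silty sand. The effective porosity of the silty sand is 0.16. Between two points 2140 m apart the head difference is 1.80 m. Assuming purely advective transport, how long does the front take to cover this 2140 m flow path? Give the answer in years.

864

Hydraulic gradient i = Δh / L = 1.80 / 2140 = 0.0008411.
Darcy flux q = K · i = 1.290 × 0.0008411 = 0.001085 m/day.
Seepage velocity v = q / n_e = 0.001085 / 0.16 = 0.006782 m/day.
Travel time t = L / v = 2140 / 0.006782 = 3.156e+05 days = 864.0 years.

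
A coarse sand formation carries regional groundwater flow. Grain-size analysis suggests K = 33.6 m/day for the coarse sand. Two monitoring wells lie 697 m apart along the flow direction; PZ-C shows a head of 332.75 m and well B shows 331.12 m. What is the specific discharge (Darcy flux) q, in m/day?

0.0786

Hydraulic gradient i = (332.75 − 331.12) / 697 = 1.63 / 697 = 0.002339.
Specific discharge q = K · i = 33.60 × 0.002339 = 0.07858 m/day.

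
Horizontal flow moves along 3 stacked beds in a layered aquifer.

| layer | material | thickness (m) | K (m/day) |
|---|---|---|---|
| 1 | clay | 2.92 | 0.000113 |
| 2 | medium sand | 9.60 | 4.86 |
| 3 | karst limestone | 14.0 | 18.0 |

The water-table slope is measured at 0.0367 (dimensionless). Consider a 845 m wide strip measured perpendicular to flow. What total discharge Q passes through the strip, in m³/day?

9260

Flow is parallel to layering, so each bed carries its own Darcy discharge and the transmissivities add.
Σ(K_i·b_i) = 0.000113×2.92 + 4.86×9.60 + 18.0×14.0 = 298.7 m²/day.
Hydraulic gradient i = 0.0367.
Q = Σ(K_i·b_i) · W · i = 298.7 × 845 × 0.03670 = 9262 m³/day.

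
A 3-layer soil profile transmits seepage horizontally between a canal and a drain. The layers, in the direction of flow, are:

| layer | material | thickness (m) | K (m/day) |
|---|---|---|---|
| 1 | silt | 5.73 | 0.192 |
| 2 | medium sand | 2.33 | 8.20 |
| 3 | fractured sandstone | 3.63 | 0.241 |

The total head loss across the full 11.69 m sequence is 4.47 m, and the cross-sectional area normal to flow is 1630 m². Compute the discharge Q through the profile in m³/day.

Flow is perpendicular to layering, so the layers act in series and the equivalent K is the thickness-weighted harmonic mean.
Total thickness L = 5.73 + 2.33 + 3.63 = 11.69 m.
Σ(b_i/K_i) = 5.73/0.192 + 2.33/8.20 + 3.63/0.241 = 45.19 d.
K_eq = L / Σ(b_i/K_i) = 11.69 / 45.19 = 0.2587 m/day.
Q = K_eq · A · (Δh/L) = 0.2587 × 1630 × (4.47/11.69) = 161.2 m³/day.

161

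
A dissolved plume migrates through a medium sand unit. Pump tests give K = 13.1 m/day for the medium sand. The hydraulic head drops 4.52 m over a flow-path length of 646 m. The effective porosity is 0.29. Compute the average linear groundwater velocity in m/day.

Hydraulic gradient i = Δh / L = 4.52 / 646 = 0.006997.
Darcy flux q = K · i = 13.10 × 0.006997 = 0.09166 m/day.
Seepage velocity v = q / n_e = 0.09166 / 0.29 = 0.3161 m/day.

0.316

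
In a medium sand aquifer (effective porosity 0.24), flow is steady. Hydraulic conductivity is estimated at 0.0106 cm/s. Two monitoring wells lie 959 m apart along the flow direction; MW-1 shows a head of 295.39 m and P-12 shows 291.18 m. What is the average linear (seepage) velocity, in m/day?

Convert K: 0.0106 cm/s × 864 = 9.158 m/day.
Hydraulic gradient i = (295.39 − 291.18) / 959 = 4.21 / 959 = 0.004390.
Darcy flux q = K · i = 9.158 × 0.004390 = 0.04021 m/day.
Seepage velocity v = q / n_e = 0.04021 / 0.24 = 0.1675 m/day.

0.168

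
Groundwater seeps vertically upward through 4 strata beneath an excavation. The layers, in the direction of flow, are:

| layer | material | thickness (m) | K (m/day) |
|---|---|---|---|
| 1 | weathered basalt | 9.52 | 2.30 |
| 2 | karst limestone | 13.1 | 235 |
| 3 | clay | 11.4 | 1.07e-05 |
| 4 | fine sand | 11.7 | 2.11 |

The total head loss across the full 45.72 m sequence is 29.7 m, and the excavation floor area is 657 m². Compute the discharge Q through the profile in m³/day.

Flow is perpendicular to layering, so the layers act in series and the equivalent K is the thickness-weighted harmonic mean.
Total thickness L = 9.52 + 13.1 + 11.4 + 11.7 = 45.72 m.
Σ(b_i/K_i) = 9.52/2.30 + 13.1/235 + 11.4/1.07e-05 + 11.7/2.11 = 1.065e+06 d.
K_eq = L / Σ(b_i/K_i) = 45.72 / 1.065e+06 = 4.291e-05 m/day.
Q = K_eq · A · (Δh/L) = 4.291e-05 × 657 × (29.7/45.72) = 0.01831 m³/day.

0.0183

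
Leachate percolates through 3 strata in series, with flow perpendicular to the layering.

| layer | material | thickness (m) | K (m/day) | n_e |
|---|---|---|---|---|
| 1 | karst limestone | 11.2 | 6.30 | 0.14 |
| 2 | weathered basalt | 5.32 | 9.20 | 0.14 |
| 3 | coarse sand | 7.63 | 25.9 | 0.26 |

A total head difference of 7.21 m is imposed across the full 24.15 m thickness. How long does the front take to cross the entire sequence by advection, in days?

1.58

With flow normal to the layers, continuity requires the same specific discharge q through every layer.
Σ(b_i/K_i) = 11.2/6.30 + 5.32/9.20 + 7.63/25.9 = 2.651 d.
q = Δh / Σ(b_i/K_i) = 7.21 / 2.651 = 2.720 m/day.
In each layer the seepage velocity is v_i = q/n_i, so the layer transit time is t_i = b_i·n_i / q:
  layer 1 (karst limestone): t_1 = 11.2 × 0.14 / 2.720 = 0.5764 d
  layer 2 (weathered basalt): t_2 = 5.32 × 0.14 / 2.720 = 0.2738 d
  layer 3 (coarse sand): t_3 = 7.63 × 0.26 / 2.720 = 0.7293 d
Total t = Σ t_i = 1.580 days.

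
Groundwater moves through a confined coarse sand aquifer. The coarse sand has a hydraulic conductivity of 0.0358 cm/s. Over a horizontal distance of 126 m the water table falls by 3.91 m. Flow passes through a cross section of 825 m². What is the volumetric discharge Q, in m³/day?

792

Convert K: 0.0358 cm/s × 864 = 30.93 m/day.
Hydraulic gradient i = Δh / L = 3.91 / 126 = 0.03103.
Darcy's law: Q = K · A · i = 30.93 × 825.0 × 0.03103 = 791.9 m³/day.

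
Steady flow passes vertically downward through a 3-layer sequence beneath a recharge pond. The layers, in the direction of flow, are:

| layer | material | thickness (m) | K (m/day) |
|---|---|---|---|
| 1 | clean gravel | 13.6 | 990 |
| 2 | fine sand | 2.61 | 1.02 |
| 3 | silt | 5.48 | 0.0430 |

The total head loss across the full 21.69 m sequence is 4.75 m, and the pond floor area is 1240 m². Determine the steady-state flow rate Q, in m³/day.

Flow is perpendicular to layering, so the layers act in series and the equivalent K is the thickness-weighted harmonic mean.
Total thickness L = 13.6 + 2.61 + 5.48 = 21.69 m.
Σ(b_i/K_i) = 13.6/990 + 2.61/1.02 + 5.48/0.0430 = 130.0 d.
K_eq = L / Σ(b_i/K_i) = 21.69 / 130.0 = 0.1668 m/day.
Q = K_eq · A · (Δh/L) = 0.1668 × 1240 × (4.75/21.69) = 45.30 m³/day.

45.3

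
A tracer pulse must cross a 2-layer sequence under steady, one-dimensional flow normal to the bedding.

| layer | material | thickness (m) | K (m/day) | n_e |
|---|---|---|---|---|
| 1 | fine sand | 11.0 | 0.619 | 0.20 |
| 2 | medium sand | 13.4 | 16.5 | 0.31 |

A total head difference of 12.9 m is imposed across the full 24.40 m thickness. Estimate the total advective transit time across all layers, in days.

9.15

With flow normal to the layers, continuity requires the same specific discharge q through every layer.
Σ(b_i/K_i) = 11.0/0.619 + 13.4/16.5 = 18.58 d.
q = Δh / Σ(b_i/K_i) = 12.9 / 18.58 = 0.6942 m/day.
In each layer the seepage velocity is v_i = q/n_i, so the layer transit time is t_i = b_i·n_i / q:
  layer 1 (fine sand): t_1 = 11.0 × 0.20 / 0.6942 = 3.169 d
  layer 2 (medium sand): t_2 = 13.4 × 0.31 / 0.6942 = 5.984 d
Total t = Σ t_i = 9.153 days.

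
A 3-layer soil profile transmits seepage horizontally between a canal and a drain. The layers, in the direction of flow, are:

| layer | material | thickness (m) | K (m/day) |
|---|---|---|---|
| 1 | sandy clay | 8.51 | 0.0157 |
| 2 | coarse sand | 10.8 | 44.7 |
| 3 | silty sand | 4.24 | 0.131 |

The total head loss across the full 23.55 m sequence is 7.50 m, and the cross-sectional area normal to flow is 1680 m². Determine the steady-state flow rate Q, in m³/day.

Flow is perpendicular to layering, so the layers act in series and the equivalent K is the thickness-weighted harmonic mean.
Total thickness L = 8.51 + 10.8 + 4.24 = 23.55 m.
Σ(b_i/K_i) = 8.51/0.0157 + 10.8/44.7 + 4.24/0.131 = 574.6 d.
K_eq = L / Σ(b_i/K_i) = 23.55 / 574.6 = 0.04098 m/day.
Q = K_eq · A · (Δh/L) = 0.04098 × 1680 × (7.50/23.55) = 21.93 m³/day.

21.9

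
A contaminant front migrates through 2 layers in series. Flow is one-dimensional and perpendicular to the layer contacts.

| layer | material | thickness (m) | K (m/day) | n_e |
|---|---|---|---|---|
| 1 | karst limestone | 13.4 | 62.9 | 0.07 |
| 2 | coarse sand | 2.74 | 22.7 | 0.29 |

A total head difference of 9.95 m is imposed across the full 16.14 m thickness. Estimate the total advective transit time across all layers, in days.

0.0581

With flow normal to the layers, continuity requires the same specific discharge q through every layer.
Σ(b_i/K_i) = 13.4/62.9 + 2.74/22.7 = 0.3337 d.
q = Δh / Σ(b_i/K_i) = 9.95 / 0.3337 = 29.81 m/day.
In each layer the seepage velocity is v_i = q/n_i, so the layer transit time is t_i = b_i·n_i / q:
  layer 1 (karst limestone): t_1 = 13.4 × 0.07 / 29.81 = 0.03146 d
  layer 2 (coarse sand): t_2 = 2.74 × 0.29 / 29.81 = 0.02665 d
Total t = Σ t_i = 0.05811 days.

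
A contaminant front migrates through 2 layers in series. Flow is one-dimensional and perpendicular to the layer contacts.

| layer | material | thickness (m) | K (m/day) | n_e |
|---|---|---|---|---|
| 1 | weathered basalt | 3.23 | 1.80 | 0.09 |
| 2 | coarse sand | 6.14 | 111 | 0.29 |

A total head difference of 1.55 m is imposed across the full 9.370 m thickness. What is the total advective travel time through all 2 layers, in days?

2.47

With flow normal to the layers, continuity requires the same specific discharge q through every layer.
Σ(b_i/K_i) = 3.23/1.80 + 6.14/111 = 1.850 d.
q = Δh / Σ(b_i/K_i) = 1.55 / 1.850 = 0.8379 m/day.
In each layer the seepage velocity is v_i = q/n_i, so the layer transit time is t_i = b_i·n_i / q:
  layer 1 (weathered basalt): t_1 = 3.23 × 0.09 / 0.8379 = 0.3469 d
  layer 2 (coarse sand): t_2 = 6.14 × 0.29 / 0.8379 = 2.125 d
Total t = Σ t_i = 2.472 days.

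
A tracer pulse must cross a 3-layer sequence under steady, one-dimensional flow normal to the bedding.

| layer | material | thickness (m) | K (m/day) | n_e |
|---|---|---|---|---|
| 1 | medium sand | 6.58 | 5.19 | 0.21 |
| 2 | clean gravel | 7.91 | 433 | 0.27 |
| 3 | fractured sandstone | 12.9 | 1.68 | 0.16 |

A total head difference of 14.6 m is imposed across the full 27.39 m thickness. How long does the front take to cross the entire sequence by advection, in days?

3.43

With flow normal to the layers, continuity requires the same specific discharge q through every layer.
Σ(b_i/K_i) = 6.58/5.19 + 7.91/433 + 12.9/1.68 = 8.965 d.
q = Δh / Σ(b_i/K_i) = 14.6 / 8.965 = 1.629 m/day.
In each layer the seepage velocity is v_i = q/n_i, so the layer transit time is t_i = b_i·n_i / q:
  layer 1 (medium sand): t_1 = 6.58 × 0.21 / 1.629 = 0.8485 d
  layer 2 (clean gravel): t_2 = 7.91 × 0.27 / 1.629 = 1.311 d
  layer 3 (fractured sandstone): t_3 = 12.9 × 0.16 / 1.629 = 1.267 d
Total t = Σ t_i = 3.427 days.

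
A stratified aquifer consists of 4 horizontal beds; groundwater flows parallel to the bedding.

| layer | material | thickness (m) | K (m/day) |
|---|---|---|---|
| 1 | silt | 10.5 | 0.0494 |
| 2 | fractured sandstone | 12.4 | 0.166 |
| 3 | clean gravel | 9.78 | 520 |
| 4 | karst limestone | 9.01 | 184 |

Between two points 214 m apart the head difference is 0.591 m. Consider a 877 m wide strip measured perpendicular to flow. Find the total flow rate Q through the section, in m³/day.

Flow is parallel to layering, so each bed carries its own Darcy discharge and the transmissivities add.
Σ(K_i·b_i) = 0.0494×10.5 + 0.166×12.4 + 520×9.78 + 184×9.01 = 6746 m²/day.
Hydraulic gradient i = Δh / L = 0.591 / 214 = 0.002762.
Q = Σ(K_i·b_i) · W · i = 6746 × 877 × 0.002762 = 16339 m³/day.

16300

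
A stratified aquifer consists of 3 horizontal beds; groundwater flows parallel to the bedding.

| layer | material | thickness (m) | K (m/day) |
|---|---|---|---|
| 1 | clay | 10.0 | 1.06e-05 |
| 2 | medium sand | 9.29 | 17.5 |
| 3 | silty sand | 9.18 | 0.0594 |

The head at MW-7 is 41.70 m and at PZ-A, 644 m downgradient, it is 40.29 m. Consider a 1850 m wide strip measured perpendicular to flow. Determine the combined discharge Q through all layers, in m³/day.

661

Flow is parallel to layering, so each bed carries its own Darcy discharge and the transmissivities add.
Σ(K_i·b_i) = 1.06e-05×10.0 + 17.5×9.29 + 0.0594×9.18 = 163.1 m²/day.
Hydraulic gradient i = (41.70 − 40.29) / 644 = 1.41 / 644 = 0.002189.
Q = Σ(K_i·b_i) · W · i = 163.1 × 1850 × 0.002189 = 660.7 m³/day.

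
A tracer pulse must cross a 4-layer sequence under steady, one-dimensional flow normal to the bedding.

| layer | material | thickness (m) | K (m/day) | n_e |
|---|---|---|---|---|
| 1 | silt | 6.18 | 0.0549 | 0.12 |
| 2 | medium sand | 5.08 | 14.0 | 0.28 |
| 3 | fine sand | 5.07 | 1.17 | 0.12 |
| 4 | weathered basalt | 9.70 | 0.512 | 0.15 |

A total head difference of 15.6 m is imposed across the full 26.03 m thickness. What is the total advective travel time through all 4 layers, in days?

36.9

With flow normal to the layers, continuity requires the same specific discharge q through every layer.
Σ(b_i/K_i) = 6.18/0.0549 + 5.08/14.0 + 5.07/1.17 + 9.70/0.512 = 136.2 d.
q = Δh / Σ(b_i/K_i) = 15.6 / 136.2 = 0.1145 m/day.
In each layer the seepage velocity is v_i = q/n_i, so the layer transit time is t_i = b_i·n_i / q:
  layer 1 (silt): t_1 = 6.18 × 0.12 / 0.1145 = 6.475 d
  layer 2 (medium sand): t_2 = 5.08 × 0.28 / 0.1145 = 12.42 d
  layer 3 (fine sand): t_3 = 5.07 × 0.12 / 0.1145 = 5.312 d
  layer 4 (weathered basalt): t_4 = 9.70 × 0.15 / 0.1145 = 12.70 d
Total t = Σ t_i = 36.91 days.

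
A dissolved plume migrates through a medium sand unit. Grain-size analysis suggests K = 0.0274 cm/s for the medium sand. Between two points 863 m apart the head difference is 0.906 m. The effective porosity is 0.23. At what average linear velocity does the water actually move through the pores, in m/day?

Convert K: 0.0274 cm/s × 864 = 23.67 m/day.
Hydraulic gradient i = Δh / L = 0.906 / 863 = 0.001050.
Darcy flux q = K · i = 23.67 × 0.001050 = 0.02485 m/day.
Seepage velocity v = q / n_e = 0.02485 / 0.23 = 0.1081 m/day.

0.108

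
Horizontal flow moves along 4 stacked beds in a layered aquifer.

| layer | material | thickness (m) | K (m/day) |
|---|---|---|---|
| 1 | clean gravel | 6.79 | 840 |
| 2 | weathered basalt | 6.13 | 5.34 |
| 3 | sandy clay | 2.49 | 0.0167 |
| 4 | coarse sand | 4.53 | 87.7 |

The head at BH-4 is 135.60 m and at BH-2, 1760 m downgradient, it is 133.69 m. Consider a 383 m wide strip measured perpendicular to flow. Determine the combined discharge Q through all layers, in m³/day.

Flow is parallel to layering, so each bed carries its own Darcy discharge and the transmissivities add.
Σ(K_i·b_i) = 840×6.79 + 5.34×6.13 + 0.0167×2.49 + 87.7×4.53 = 6134 m²/day.
Hydraulic gradient i = (135.60 − 133.69) / 1760 = 1.91 / 1760 = 0.001085.
Q = Σ(K_i·b_i) · W · i = 6134 × 383 × 0.001085 = 2549 m³/day.

2550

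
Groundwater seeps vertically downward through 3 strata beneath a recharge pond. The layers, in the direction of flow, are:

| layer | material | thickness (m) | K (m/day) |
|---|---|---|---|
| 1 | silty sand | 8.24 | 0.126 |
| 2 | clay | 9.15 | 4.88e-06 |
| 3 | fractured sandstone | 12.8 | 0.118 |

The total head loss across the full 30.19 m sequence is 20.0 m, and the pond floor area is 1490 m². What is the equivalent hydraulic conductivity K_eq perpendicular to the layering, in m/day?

1.61e-05

Flow is perpendicular to layering, so the layers act in series and the equivalent K is the thickness-weighted harmonic mean.
Total thickness L = 8.24 + 9.15 + 12.8 = 30.19 m.
Σ(b_i/K_i) = 8.24/0.126 + 9.15/4.88e-06 + 12.8/0.118 = 1.875e+06 d.
K_eq = L / Σ(b_i/K_i) = 30.19 / 1.875e+06 = 1.610e-05 m/day.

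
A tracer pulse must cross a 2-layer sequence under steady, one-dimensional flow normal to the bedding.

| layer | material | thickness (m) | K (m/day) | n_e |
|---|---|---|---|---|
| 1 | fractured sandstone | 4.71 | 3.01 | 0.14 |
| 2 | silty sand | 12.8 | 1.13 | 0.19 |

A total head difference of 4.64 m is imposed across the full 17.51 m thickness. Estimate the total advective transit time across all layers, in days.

With flow normal to the layers, continuity requires the same specific discharge q through every layer.
Σ(b_i/K_i) = 4.71/3.01 + 12.8/1.13 = 12.89 d.
q = Δh / Σ(b_i/K_i) = 4.64 / 12.89 = 0.3599 m/day.
In each layer the seepage velocity is v_i = q/n_i, so the layer transit time is t_i = b_i·n_i / q:
  layer 1 (fractured sandstone): t_1 = 4.71 × 0.14 / 0.3599 = 1.832 d
  layer 2 (silty sand): t_2 = 12.8 × 0.19 / 0.3599 = 6.757 d
Total t = Σ t_i = 8.589 days.

8.59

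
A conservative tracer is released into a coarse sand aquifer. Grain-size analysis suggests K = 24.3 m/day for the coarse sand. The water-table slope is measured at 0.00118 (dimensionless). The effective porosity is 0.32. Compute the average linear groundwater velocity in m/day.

0.0896

Hydraulic gradient i = 0.00118.
Darcy flux q = K · i = 24.30 × 0.001180 = 0.02867 m/day.
Seepage velocity v = q / n_e = 0.02867 / 0.32 = 0.08961 m/day.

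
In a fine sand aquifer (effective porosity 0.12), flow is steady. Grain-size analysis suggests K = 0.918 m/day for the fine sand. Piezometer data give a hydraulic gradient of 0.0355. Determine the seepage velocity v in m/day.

0.272

Hydraulic gradient i = 0.0355.
Darcy flux q = K · i = 0.9180 × 0.03550 = 0.03259 m/day.
Seepage velocity v = q / n_e = 0.03259 / 0.12 = 0.2716 m/day.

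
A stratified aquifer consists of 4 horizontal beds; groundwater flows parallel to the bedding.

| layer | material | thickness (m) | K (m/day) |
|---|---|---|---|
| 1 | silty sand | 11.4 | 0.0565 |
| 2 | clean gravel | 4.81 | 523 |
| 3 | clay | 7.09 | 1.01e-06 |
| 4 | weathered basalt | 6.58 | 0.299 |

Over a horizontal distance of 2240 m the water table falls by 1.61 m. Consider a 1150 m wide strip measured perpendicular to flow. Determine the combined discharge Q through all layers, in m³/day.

2080

Flow is parallel to layering, so each bed carries its own Darcy discharge and the transmissivities add.
Σ(K_i·b_i) = 0.0565×11.4 + 523×4.81 + 1.01e-06×7.09 + 0.299×6.58 = 2518 m²/day.
Hydraulic gradient i = Δh / L = 1.61 / 2240 = 0.0007188.
Q = Σ(K_i·b_i) · W · i = 2518 × 1150 × 0.0007188 = 2081 m³/day.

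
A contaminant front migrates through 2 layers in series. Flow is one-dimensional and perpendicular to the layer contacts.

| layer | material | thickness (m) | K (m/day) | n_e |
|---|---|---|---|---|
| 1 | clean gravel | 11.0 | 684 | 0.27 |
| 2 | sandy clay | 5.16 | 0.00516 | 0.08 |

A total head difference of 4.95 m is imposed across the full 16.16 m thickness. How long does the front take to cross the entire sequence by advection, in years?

1.87

With flow normal to the layers, continuity requires the same specific discharge q through every layer.
Σ(b_i/K_i) = 11.0/684 + 5.16/0.00516 = 1000 d.
q = Δh / Σ(b_i/K_i) = 4.95 / 1000 = 0.004950 m/day.
In each layer the seepage velocity is v_i = q/n_i, so the layer transit time is t_i = b_i·n_i / q:
  layer 1 (clean gravel): t_1 = 11.0 × 0.27 / 0.004950 = 600.0 d
  layer 2 (sandy clay): t_2 = 5.16 × 0.08 / 0.004950 = 83.40 d
Total t = Σ t_i = 683.4 days = 1.871 years.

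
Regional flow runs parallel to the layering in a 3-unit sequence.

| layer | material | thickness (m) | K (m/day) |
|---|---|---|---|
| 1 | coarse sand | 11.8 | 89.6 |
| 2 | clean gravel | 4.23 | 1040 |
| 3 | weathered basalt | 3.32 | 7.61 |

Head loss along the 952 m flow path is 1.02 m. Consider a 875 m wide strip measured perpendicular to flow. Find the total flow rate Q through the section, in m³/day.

5140

Flow is parallel to layering, so each bed carries its own Darcy discharge and the transmissivities add.
Σ(K_i·b_i) = 89.6×11.8 + 1040×4.23 + 7.61×3.32 = 5482 m²/day.
Hydraulic gradient i = Δh / L = 1.02 / 952 = 0.001071.
Q = Σ(K_i·b_i) · W · i = 5482 × 875 × 0.001071 = 5139 m³/day.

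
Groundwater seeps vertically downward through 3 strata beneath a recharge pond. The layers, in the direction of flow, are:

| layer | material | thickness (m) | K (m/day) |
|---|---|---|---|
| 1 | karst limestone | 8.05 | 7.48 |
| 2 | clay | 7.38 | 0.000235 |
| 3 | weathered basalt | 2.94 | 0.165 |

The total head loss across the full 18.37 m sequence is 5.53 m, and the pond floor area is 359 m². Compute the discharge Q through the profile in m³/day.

0.0632

Flow is perpendicular to layering, so the layers act in series and the equivalent K is the thickness-weighted harmonic mean.
Total thickness L = 8.05 + 7.38 + 2.94 = 18.37 m.
Σ(b_i/K_i) = 8.05/7.48 + 7.38/0.000235 + 2.94/0.165 = 31423 d.
K_eq = L / Σ(b_i/K_i) = 18.37 / 31423 = 0.0005846 m/day.
Q = K_eq · A · (Δh/L) = 0.0005846 × 359 × (5.53/18.37) = 0.06318 m³/day.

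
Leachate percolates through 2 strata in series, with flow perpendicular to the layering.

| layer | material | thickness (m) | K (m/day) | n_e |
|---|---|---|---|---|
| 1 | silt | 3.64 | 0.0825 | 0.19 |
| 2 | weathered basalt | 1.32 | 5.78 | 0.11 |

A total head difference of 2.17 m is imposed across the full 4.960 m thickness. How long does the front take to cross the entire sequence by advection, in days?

17.1

With flow normal to the layers, continuity requires the same specific discharge q through every layer.
Σ(b_i/K_i) = 3.64/0.0825 + 1.32/5.78 = 44.35 d.
q = Δh / Σ(b_i/K_i) = 2.17 / 44.35 = 0.04893 m/day.
In each layer the seepage velocity is v_i = q/n_i, so the layer transit time is t_i = b_i·n_i / q:
  layer 1 (silt): t_1 = 3.64 × 0.19 / 0.04893 = 14.13 d
  layer 2 (weathered basalt): t_2 = 1.32 × 0.11 / 0.04893 = 2.968 d
Total t = Σ t_i = 17.10 days.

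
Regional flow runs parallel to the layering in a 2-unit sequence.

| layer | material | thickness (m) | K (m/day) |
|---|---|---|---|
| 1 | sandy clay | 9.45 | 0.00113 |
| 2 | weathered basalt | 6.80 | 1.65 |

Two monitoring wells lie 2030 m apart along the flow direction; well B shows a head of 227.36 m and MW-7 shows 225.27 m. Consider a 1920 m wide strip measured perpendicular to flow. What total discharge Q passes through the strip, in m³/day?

Flow is parallel to layering, so each bed carries its own Darcy discharge and the transmissivities add.
Σ(K_i·b_i) = 0.00113×9.45 + 1.65×6.80 = 11.23 m²/day.
Hydraulic gradient i = (227.36 − 225.27) / 2030 = 2.09 / 2030 = 0.001030.
Q = Σ(K_i·b_i) · W · i = 11.23 × 1920 × 0.001030 = 22.20 m³/day.

22.2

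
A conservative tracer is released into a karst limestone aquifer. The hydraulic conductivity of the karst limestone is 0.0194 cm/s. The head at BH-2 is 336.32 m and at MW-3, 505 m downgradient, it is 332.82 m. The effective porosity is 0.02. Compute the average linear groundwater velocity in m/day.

Convert K: 0.0194 cm/s × 864 = 16.76 m/day.
Hydraulic gradient i = (336.32 − 332.82) / 505 = 3.5 / 505 = 0.006931.
Darcy flux q = K · i = 16.76 × 0.006931 = 0.1162 m/day.
Seepage velocity v = q / n_e = 0.1162 / 0.02 = 5.808 m/day.

5.81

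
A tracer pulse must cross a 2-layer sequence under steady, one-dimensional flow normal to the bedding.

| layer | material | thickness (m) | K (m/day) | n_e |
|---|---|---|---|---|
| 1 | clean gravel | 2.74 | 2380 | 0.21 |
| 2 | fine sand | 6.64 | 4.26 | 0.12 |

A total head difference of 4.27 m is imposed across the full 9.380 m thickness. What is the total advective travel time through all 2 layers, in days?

0.501

With flow normal to the layers, continuity requires the same specific discharge q through every layer.
Σ(b_i/K_i) = 2.74/2380 + 6.64/4.26 = 1.560 d.
q = Δh / Σ(b_i/K_i) = 4.27 / 1.560 = 2.737 m/day.
In each layer the seepage velocity is v_i = q/n_i, so the layer transit time is t_i = b_i·n_i / q:
  layer 1 (clean gravel): t_1 = 2.74 × 0.21 / 2.737 = 0.2102 d
  layer 2 (fine sand): t_2 = 6.64 × 0.12 / 2.737 = 0.2911 d
Total t = Σ t_i = 0.5013 days.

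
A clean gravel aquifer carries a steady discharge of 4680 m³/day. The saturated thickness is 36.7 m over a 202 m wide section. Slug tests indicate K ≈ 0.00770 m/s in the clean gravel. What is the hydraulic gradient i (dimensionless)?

0.000949

Convert K: 0.00770 m/s × 86400 = 665.3 m/day.
Cross-sectional area A = 202 × 36.7 = 7413 m².
From Q = K·A·i, i = Q / (K·A) = 4680 / (665.3 × 7413) = 0.0009489.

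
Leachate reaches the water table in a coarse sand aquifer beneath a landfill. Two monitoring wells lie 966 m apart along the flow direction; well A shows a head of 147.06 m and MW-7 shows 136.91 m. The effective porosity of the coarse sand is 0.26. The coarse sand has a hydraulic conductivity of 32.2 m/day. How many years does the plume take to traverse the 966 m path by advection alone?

Hydraulic gradient i = (147.06 − 136.91) / 966 = 10.15 / 966 = 0.01051.
Darcy flux q = K · i = 32.20 × 0.01051 = 0.3383 m/day.
Seepage velocity v = q / n_e = 0.3383 / 0.26 = 1.301 m/day.
Travel time t = L / v = 966 / 1.301 = 742.3 days = 2.032 years.

2.03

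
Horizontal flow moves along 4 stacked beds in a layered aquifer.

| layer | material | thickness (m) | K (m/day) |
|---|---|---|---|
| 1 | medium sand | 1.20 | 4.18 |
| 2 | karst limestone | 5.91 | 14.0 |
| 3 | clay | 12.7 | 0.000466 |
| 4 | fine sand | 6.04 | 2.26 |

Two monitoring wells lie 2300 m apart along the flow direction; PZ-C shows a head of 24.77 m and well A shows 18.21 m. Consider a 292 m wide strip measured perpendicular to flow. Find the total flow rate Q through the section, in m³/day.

Flow is parallel to layering, so each bed carries its own Darcy discharge and the transmissivities add.
Σ(K_i·b_i) = 4.18×1.20 + 14.0×5.91 + 0.000466×12.7 + 2.26×6.04 = 101.4 m²/day.
Hydraulic gradient i = (24.77 − 18.21) / 2300 = 6.56 / 2300 = 0.002852.
Q = Σ(K_i·b_i) · W · i = 101.4 × 292 × 0.002852 = 84.46 m³/day.

84.5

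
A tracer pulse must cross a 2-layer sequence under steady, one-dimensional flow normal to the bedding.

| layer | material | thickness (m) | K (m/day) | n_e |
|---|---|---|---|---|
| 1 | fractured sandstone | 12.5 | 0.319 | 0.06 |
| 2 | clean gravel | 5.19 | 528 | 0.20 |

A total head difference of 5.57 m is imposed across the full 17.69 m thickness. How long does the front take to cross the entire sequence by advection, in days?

With flow normal to the layers, continuity requires the same specific discharge q through every layer.
Σ(b_i/K_i) = 12.5/0.319 + 5.19/528 = 39.19 d.
q = Δh / Σ(b_i/K_i) = 5.57 / 39.19 = 0.1421 m/day.
In each layer the seepage velocity is v_i = q/n_i, so the layer transit time is t_i = b_i·n_i / q:
  layer 1 (fractured sandstone): t_1 = 12.5 × 0.06 / 0.1421 = 5.278 d
  layer 2 (clean gravel): t_2 = 5.19 × 0.20 / 0.1421 = 7.304 d
Total t = Σ t_i = 12.58 days.

12.6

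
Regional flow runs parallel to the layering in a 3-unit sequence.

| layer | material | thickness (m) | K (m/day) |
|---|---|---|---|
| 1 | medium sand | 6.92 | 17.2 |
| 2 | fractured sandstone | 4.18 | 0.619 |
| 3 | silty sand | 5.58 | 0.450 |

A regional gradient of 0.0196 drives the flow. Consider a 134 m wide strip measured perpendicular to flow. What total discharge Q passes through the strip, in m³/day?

326

Flow is parallel to layering, so each bed carries its own Darcy discharge and the transmissivities add.
Σ(K_i·b_i) = 17.2×6.92 + 0.619×4.18 + 0.450×5.58 = 124.1 m²/day.
Hydraulic gradient i = 0.0196.
Q = Σ(K_i·b_i) · W · i = 124.1 × 134 × 0.01960 = 326.0 m³/day.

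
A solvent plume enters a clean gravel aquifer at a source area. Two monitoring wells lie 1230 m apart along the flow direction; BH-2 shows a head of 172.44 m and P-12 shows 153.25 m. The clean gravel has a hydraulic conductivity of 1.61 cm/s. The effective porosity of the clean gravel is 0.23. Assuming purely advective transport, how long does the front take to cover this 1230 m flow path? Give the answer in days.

13.0

Convert K: 1.61 cm/s × 864 = 1391 m/day.
Hydraulic gradient i = (172.44 − 153.25) / 1230 = 19.19 / 1230 = 0.01560.
Darcy flux q = K · i = 1391 × 0.01560 = 21.70 m/day.
Seepage velocity v = q / n_e = 21.70 / 0.23 = 94.36 m/day.
Travel time t = L / v = 1230 / 94.36 = 13.04 days.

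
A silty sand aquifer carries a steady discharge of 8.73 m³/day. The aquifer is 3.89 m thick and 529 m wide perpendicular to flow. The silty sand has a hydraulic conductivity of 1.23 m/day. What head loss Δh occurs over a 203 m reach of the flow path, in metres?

0.700

Cross-sectional area A = 529 × 3.89 = 2058 m².
From Q = K·A·i, i = Q / (K·A) = 8.73 / (1.230 × 2058) = 0.003449.
Head loss Δh = i · L = 0.003449 × 203 = 0.7002 m.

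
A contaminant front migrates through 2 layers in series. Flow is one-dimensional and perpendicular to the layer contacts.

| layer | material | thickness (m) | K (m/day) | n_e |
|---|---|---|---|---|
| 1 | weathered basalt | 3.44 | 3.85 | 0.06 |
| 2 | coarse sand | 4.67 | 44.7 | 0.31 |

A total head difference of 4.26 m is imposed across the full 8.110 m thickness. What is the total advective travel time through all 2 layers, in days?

With flow normal to the layers, continuity requires the same specific discharge q through every layer.
Σ(b_i/K_i) = 3.44/3.85 + 4.67/44.7 = 0.9980 d.
q = Δh / Σ(b_i/K_i) = 4.26 / 0.9980 = 4.269 m/day.
In each layer the seepage velocity is v_i = q/n_i, so the layer transit time is t_i = b_i·n_i / q:
  layer 1 (weathered basalt): t_1 = 3.44 × 0.06 / 4.269 = 0.04835 d
  layer 2 (coarse sand): t_2 = 4.67 × 0.31 / 4.269 = 0.3391 d
Total t = Σ t_i = 0.3875 days.

0.388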